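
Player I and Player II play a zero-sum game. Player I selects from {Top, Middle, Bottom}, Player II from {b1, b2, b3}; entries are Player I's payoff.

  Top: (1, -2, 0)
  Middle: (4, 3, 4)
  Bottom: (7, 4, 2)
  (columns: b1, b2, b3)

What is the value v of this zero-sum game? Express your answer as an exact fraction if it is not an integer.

Row minima: Top → -2, Middle → 3, Bottom → 2; maximin = 3.
Column maxima: b1 → 7, b2 → 4, b3 → 4; minimax = 4.
3 ≠ 4, so there is no saddle point; optimal play is mixed.
Top is strictly dominated by Middle, so Player I never plays it.
b1 is strictly dominated by b2 (it gives Player I strictly more in every row), so Player II never plays it.
On the remaining 2×2 (Middle, Bottom vs b2, b3):
Let Player I play Middle with probability p. Expected payoff against b2: 3p + 4(1−p) = −p + 4; against b3: 4p + 2(1−p) = 2p + 2.
Setting these equal: −p + 4 = 2p + 2 ⇒ −3p = -2 ⇒ p = 2/3, and the value is (-1)·(2/3) + 4 = 10/3.
For Player II: with q = P(b2), equating Middle's and Bottom's payoffs gives −q + 4 = 2q + 2 ⇒ q = 2/3.

10/3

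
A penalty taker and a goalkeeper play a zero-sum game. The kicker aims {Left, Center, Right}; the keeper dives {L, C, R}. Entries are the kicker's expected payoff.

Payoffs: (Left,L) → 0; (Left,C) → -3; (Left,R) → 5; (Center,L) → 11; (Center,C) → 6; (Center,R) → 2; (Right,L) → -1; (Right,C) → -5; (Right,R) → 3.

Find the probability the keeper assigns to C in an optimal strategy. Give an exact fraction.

1/4

Row minima: Left → -3, Center → 2, Right → -5; maximin = 2.
Column maxima: L → 11, C → 6, R → 5; minimax = 5.
2 ≠ 5, so there is no saddle point; optimal play is mixed.
Right is strictly dominated by Left, so the kicker never plays it.
L is strictly dominated by C (it gives the kicker strictly more in every row), so the keeper never plays it.
On the remaining 2×2 (Left, Center vs C, R):
Let the kicker play Left with probability p. Expected payoff against C: (-3)p + 6(1−p) = −9p + 6; against R: 5p + 2(1−p) = 3p + 2.
Setting these equal: −9p + 6 = 3p + 2 ⇒ −12p = -4 ⇒ p = 1/3, and the value is (-9)·(1/3) + 6 = 3.
For the keeper: with q = P(C), equating Left's and Center's payoffs gives −8q + 5 = 4q + 2 ⇒ q = 1/4.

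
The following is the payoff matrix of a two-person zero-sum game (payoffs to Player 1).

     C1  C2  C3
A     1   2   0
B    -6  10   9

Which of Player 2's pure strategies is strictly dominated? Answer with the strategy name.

C1 holds Player 1's payoff strictly below C2 in every row: 1 < 2, -6 < 10.
So C2 is strictly dominated for Player 2.

C2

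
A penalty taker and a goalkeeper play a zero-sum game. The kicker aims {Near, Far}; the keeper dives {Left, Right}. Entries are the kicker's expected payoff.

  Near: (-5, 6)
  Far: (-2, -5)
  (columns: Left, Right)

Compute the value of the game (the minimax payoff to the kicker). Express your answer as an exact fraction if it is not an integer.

-37/14

Row minima: Near → -5, Far → -5; maximin = -5.
Column maxima: Left → -2, Right → 6; minimax = -2.
-5 ≠ -2, so there is no saddle point; optimal play is mixed.
Let the kicker play Near with probability p. Expected payoff against Left: (-5)p + (-2)(1−p) = −3p − 2; against Right: 6p + (-5)(1−p) = 11p − 5.
Setting these equal: −3p − 2 = 11p − 5 ⇒ −14p = -3 ⇒ p = 3/14, and the value is (-3)·(3/14) − 2 = -37/14.
For the keeper: with q = P(Left), equating Near's and Far's payoffs gives −11q + 6 = 3q − 5 ⇒ q = 11/14.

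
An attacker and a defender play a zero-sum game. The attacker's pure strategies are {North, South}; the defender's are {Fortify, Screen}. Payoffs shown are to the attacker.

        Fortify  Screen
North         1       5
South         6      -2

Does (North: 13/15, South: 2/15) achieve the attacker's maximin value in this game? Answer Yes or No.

No

Against Fortify this mix gives (13/15)·1 + (2/15)·6 = 5/3.
Against Screen this mix gives (13/15)·5 + (2/15)·(-2) = 61/15.
The defender will play Fortify, holding the attacker to 5/3. Shifting weight toward the row that does better against Fortify would raise this floor (the equalizing mix achieves 8/3 against both Fortify and Screen), so the proposed strategy is not optimal.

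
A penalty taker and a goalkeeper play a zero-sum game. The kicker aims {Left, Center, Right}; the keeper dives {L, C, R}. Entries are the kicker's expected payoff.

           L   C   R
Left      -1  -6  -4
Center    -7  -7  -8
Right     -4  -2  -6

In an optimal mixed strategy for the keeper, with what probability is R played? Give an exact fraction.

Row minima: Left → -6, Center → -8, Right → -6; maximin = -6.
Column maxima: L → -1, C → -2, R → -4; minimax = -4.
-6 ≠ -4, so there is no saddle point; optimal play is mixed.
Center is strictly dominated by Left, so the kicker never plays it.
L is strictly dominated by R (it gives the kicker strictly more in every row), so the keeper never plays it.
On the remaining 2×2 (Left, Right vs C, R):
Let the kicker play Left with probability p. Expected payoff against C: (-6)p + (-2)(1−p) = −4p − 2; against R: (-4)p + (-6)(1−p) = 2p − 6.
Setting these equal: −4p − 2 = 2p − 6 ⇒ −6p = -4 ⇒ p = 2/3, and the value is (-4)·(2/3) − 2 = -14/3.
For the keeper: with q = P(C), equating Left's and Right's payoffs gives −2q − 4 = 4q − 6 ⇒ q = 1/3.

2/3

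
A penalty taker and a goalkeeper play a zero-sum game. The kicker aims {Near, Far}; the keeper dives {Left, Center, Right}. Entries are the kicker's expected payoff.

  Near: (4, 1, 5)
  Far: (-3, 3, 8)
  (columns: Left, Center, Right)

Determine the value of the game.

Row minima: Near → 1, Far → -3; maximin = 1.
Column maxima: Left → 4, Center → 3, Right → 8; minimax = 3.
1 ≠ 3, so there is no saddle point; optimal play is mixed.
Right is strictly dominated by Left (it gives the kicker strictly more in every row), so the keeper never plays it.
On the remaining 2×2 (Near, Far vs Left, Center):
Let the kicker play Near with probability p. Expected payoff against Left: 4p + (-3)(1−p) = 7p − 3; against Center: 1p + 3(1−p) = −2p + 3.
Setting these equal: 7p − 3 = −2p + 3 ⇒ 9p = 6 ⇒ p = 2/3, and the value is (7)·(2/3) − 3 = 5/3.
For the keeper: with q = P(Left), equating Near's and Far's payoffs gives 3q + 1 = −6q + 3 ⇒ q = 2/9.

5/3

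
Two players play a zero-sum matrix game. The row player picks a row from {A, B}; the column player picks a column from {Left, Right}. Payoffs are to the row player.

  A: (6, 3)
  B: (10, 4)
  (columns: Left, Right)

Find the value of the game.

4

Row minima: A → 3, B → 4; maximin = 4.
Column maxima: Left → 10, Right → 4; minimax = 4.
Since maximin = minimax = 4, there is a saddle point and the value is 4.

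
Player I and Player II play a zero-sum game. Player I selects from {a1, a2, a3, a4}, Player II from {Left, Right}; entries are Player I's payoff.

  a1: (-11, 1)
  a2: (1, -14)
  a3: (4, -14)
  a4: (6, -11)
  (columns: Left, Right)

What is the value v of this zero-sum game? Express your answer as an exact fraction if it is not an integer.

-115/29

Row minima: a1 → -11, a2 → -14, a3 → -14, a4 → -11; maximin = -11.
Column maxima: Left → 6, Right → 1; minimax = 1.
-11 ≠ 1, so there is no saddle point; optimal play is mixed.
a2 is strictly dominated by a4, so Player I never plays it.
a3 is strictly dominated by a4, so Player I never plays it.
On the remaining 2×2 (a1, a4 vs Left, Right):
Let Player I play a1 with probability p. Expected payoff against Left: (-11)p + 6(1−p) = −17p + 6; against Right: 1p + (-11)(1−p) = 12p − 11.
Setting these equal: −17p + 6 = 12p − 11 ⇒ −29p = -17 ⇒ p = 17/29, and the value is (-17)·(17/29) + 6 = -115/29.
For Player II: with q = P(Left), equating a1's and a4's payoffs gives −12q + 1 = 17q − 11 ⇒ q = 12/29.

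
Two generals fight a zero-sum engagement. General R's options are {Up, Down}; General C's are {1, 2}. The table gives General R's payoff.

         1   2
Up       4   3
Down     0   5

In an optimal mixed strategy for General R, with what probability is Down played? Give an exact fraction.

1/6

Row minima: Up → 3, Down → 0; maximin = 3.
Column maxima: 1 → 4, 2 → 5; minimax = 4.
3 ≠ 4, so there is no saddle point; optimal play is mixed.
Let General R play Up with probability p. Expected payoff against 1: 4p + 0(1−p) = 4p; against 2: 3p + 5(1−p) = −2p + 5.
Setting these equal: 4p = −2p + 5 ⇒ 6p = 5 ⇒ p = 5/6, and the value is (4)·(5/6) = 10/3.
For General C: with q = P(1), equating Up's and Down's payoffs gives q + 3 = −5q + 5 ⇒ q = 1/3.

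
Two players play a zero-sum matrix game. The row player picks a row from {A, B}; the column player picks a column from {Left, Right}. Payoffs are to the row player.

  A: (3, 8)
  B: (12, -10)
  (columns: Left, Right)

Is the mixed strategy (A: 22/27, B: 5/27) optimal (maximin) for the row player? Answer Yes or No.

Yes

Against Left this mix gives (22/27)·3 + (5/27)·12 = 14/3.
Against Right this mix gives (22/27)·8 + (5/27)·(-10) = 14/3.
All of the column player's active replies (Left, Right) yield 14/3, and no column does worse for the row player. The mix makes the column player indifferent and guarantees 14/3, so it is optimal.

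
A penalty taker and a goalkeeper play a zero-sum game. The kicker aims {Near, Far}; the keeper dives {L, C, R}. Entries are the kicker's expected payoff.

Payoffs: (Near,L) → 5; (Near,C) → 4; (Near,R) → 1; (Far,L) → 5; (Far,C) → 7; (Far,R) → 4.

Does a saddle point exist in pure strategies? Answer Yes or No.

Row minima: Near → 1, Far → 4; maximin = 4.
Column maxima: L → 5, C → 7, R → 4; minimax = 4.
maximin = minimax = 4, so a saddle point exists.

Yes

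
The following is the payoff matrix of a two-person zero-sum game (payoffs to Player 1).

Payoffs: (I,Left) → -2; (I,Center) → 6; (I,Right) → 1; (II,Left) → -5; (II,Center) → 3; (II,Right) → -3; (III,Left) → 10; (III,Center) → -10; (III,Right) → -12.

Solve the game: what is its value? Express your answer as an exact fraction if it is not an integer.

-14/25

Row minima: I → -2, II → -5, III → -12; maximin = -2.
Column maxima: Left → 10, Center → 6, Right → 1; minimax = 1.
-2 ≠ 1, so there is no saddle point; optimal play is mixed.
II is strictly dominated by I, so Player 1 never plays it.
Center is strictly dominated by Right (it gives Player 1 strictly more in every row), so Player 2 never plays it.
On the remaining 2×2 (I, III vs Left, Right):
Let Player 1 play I with probability p. Expected payoff against Left: (-2)p + 10(1−p) = −12p + 10; against Right: 1p + (-12)(1−p) = 13p − 12.
Setting these equal: −12p + 10 = 13p − 12 ⇒ −25p = -22 ⇒ p = 22/25, and the value is (-12)·(22/25) + 10 = -14/25.
For Player 2: with q = P(Left), equating I's and III's payoffs gives −3q + 1 = 22q − 12 ⇒ q = 13/25.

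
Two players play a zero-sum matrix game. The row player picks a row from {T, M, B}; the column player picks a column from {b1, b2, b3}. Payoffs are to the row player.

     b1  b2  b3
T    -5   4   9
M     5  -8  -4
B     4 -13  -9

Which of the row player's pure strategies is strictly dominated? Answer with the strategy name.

M gives a strictly higher payoff than B against every column: 5 > 4, -8 > -13, -4 > -9.
So B is strictly dominated and the row player never plays it.

B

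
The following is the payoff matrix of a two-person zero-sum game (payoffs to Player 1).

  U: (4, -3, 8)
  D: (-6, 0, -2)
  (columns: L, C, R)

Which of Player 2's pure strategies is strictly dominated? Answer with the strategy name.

L holds Player 1's payoff strictly below R in every row: 4 < 8, -6 < -2.
So R is strictly dominated for Player 2.

R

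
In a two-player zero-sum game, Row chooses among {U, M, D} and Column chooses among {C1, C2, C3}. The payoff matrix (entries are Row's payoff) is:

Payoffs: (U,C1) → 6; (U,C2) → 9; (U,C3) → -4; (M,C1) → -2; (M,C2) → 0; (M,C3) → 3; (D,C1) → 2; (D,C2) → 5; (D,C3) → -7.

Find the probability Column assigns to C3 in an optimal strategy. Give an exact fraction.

Row minima: U → -4, M → -2, D → -7; maximin = -2.
Column maxima: C1 → 6, C2 → 9, C3 → 3; minimax = 3.
-2 ≠ 3, so there is no saddle point; optimal play is mixed.
D is strictly dominated by U, so Row never plays it.
C2 is strictly dominated by C1 (it gives Row strictly more in every row), so Column never plays it.
On the remaining 2×2 (U, M vs C1, C3):
Let Row play U with probability p. Expected payoff against C1: 6p + (-2)(1−p) = 8p − 2; against C3: (-4)p + 3(1−p) = −7p + 3.
Setting these equal: 8p − 2 = −7p + 3 ⇒ 15p = 5 ⇒ p = 1/3, and the value is (8)·(1/3) − 2 = 2/3.
For Column: with q = P(C1), equating U's and M's payoffs gives 10q − 4 = −5q + 3 ⇒ q = 7/15.

8/15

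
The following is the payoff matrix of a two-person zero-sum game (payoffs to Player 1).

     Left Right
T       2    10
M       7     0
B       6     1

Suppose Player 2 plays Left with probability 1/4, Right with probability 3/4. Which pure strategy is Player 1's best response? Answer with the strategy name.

T

Expected payoff of T: (1/4)·2 + (3/4)·10 = 8.
Expected payoff of M: (1/4)·7 + (3/4)·0 = 7/4.
Expected payoff of B: (1/4)·6 + (3/4)·1 = 9/4.
The largest is 8, so Player 1's best response is T.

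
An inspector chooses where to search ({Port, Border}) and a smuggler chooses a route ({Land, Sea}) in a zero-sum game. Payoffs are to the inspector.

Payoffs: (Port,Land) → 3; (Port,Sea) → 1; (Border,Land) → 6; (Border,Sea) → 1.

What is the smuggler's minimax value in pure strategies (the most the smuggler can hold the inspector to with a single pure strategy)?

1

Column maxima: Land → 6, Sea → 1.
The smallest of these is 1.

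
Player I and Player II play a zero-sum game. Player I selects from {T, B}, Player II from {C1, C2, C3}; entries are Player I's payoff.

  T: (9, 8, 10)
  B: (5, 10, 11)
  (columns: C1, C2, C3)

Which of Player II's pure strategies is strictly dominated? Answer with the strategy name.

C1 holds Player I's payoff strictly below C3 in every row: 9 < 10, 5 < 11.
So C3 is strictly dominated for Player II.

C3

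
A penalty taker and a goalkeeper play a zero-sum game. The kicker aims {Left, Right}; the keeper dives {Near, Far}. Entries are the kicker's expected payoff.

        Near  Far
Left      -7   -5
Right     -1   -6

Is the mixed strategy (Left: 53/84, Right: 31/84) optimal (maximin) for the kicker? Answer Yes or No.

No

Against Near this mix gives (53/84)·(-7) + (31/84)·(-1) = -67/14.
Against Far this mix gives (53/84)·(-5) + (31/84)·(-6) = -451/84.
The keeper will play Far, holding the kicker to -451/84. Shifting weight toward the row that does better against Far would raise this floor (the equalizing mix achieves -37/7 against both Far and Near), so the proposed strategy is not optimal.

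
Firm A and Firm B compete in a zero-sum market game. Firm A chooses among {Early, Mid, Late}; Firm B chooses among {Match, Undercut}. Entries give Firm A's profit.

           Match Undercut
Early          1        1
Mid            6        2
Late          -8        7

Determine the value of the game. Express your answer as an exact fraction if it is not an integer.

58/19

Row minima: Early → 1, Mid → 2, Late → -8; maximin = 2.
Column maxima: Match → 6, Undercut → 7; minimax = 6.
2 ≠ 6, so there is no saddle point; optimal play is mixed.
Early is strictly dominated by Mid, so Firm A never plays it.
On the remaining 2×2 (Mid, Late vs Match, Undercut):
Let Firm A play Mid with probability p. Expected payoff against Match: 6p + (-8)(1−p) = 14p − 8; against Undercut: 2p + 7(1−p) = −5p + 7.
Setting these equal: 14p − 8 = −5p + 7 ⇒ 19p = 15 ⇒ p = 15/19, and the value is (14)·(15/19) − 8 = 58/19.
For Firm B: with q = P(Match), equating Mid's and Late's payoffs gives 4q + 2 = −15q + 7 ⇒ q = 5/19.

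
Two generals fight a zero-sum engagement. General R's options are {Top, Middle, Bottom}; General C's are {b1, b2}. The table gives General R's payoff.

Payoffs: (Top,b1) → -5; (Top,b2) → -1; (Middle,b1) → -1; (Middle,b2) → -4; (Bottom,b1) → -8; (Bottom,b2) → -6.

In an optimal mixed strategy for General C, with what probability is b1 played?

3/7

Row minima: Top → -5, Middle → -4, Bottom → -8; maximin = -4.
Column maxima: b1 → -1, b2 → -1; minimax = -1.
-4 ≠ -1, so there is no saddle point; optimal play is mixed.
Bottom is strictly dominated by Top, so General R never plays it.
On the remaining 2×2 (Top, Middle vs b1, b2):
Let General R play Top with probability p. Expected payoff against b1: (-5)p + (-1)(1−p) = −4p − 1; against b2: (-1)p + (-4)(1−p) = 3p − 4.
Setting these equal: −4p − 1 = 3p − 4 ⇒ −7p = -3 ⇒ p = 3/7, and the value is (-4)·(3/7) − 1 = -19/7.
For General C: with q = P(b1), equating Top's and Middle's payoffs gives −4q − 1 = 3q − 4 ⇒ q = 3/7.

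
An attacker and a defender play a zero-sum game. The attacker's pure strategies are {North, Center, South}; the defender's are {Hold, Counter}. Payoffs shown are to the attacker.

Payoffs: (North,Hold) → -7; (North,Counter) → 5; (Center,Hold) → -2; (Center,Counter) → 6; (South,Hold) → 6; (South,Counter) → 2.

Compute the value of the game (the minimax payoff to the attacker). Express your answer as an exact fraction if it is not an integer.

10/3

Row minima: North → -7, Center → -2, South → 2; maximin = 2.
Column maxima: Hold → 6, Counter → 6; minimax = 6.
2 ≠ 6, so there is no saddle point; optimal play is mixed.
North is strictly dominated by Center, so the attacker never plays it.
On the remaining 2×2 (Center, South vs Hold, Counter):
Let the attacker play Center with probability p. Expected payoff against Hold: (-2)p + 6(1−p) = −8p + 6; against Counter: 6p + 2(1−p) = 4p + 2.
Setting these equal: −8p + 6 = 4p + 2 ⇒ −12p = -4 ⇒ p = 1/3, and the value is (-8)·(1/3) + 6 = 10/3.
For the defender: with q = P(Hold), equating Center's and South's payoffs gives −8q + 6 = 4q + 2 ⇒ q = 1/3.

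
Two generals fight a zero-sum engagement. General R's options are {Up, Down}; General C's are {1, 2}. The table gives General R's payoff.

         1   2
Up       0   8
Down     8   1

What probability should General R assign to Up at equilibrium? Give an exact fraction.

Row minima: Up → 0, Down → 1; maximin = 1.
Column maxima: 1 → 8, 2 → 8; minimax = 8.
1 ≠ 8, so there is no saddle point; optimal play is mixed.
Let General R play Up with probability p. Expected payoff against 1: 0p + 8(1−p) = −8p + 8; against 2: 8p + 1(1−p) = 7p + 1.
Setting these equal: −8p + 8 = 7p + 1 ⇒ −15p = -7 ⇒ p = 7/15, and the value is (-8)·(7/15) + 8 = 64/15.
For General C: with q = P(1), equating Up's and Down's payoffs gives −8q + 8 = 7q + 1 ⇒ q = 7/15.

7/15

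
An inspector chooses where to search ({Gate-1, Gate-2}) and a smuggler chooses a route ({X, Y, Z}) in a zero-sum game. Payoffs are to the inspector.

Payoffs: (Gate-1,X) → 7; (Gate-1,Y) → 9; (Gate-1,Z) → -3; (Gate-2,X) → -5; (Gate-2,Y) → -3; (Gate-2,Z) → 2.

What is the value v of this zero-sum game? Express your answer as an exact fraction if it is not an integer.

Row minima: Gate-1 → -3, Gate-2 → -5; maximin = -3.
Column maxima: X → 7, Y → 9, Z → 2; minimax = 2.
-3 ≠ 2, so there is no saddle point; optimal play is mixed.
Y is strictly dominated by X (it gives the inspector strictly more in every row), so the smuggler never plays it.
On the remaining 2×2 (Gate-1, Gate-2 vs X, Z):
Let the inspector play Gate-1 with probability p. Expected payoff against X: 7p + (-5)(1−p) = 12p − 5; against Z: (-3)p + 2(1−p) = −5p + 2.
Setting these equal: 12p − 5 = −5p + 2 ⇒ 17p = 7 ⇒ p = 7/17, and the value is (12)·(7/17) − 5 = -1/17.
For the smuggler: with q = P(X), equating Gate-1's and Gate-2's payoffs gives 10q − 3 = −7q + 2 ⇒ q = 5/17.

-1/17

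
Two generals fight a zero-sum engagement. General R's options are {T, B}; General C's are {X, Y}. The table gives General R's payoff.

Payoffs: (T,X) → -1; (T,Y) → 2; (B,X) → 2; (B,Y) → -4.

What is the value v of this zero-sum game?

Row minima: T → -1, B → -4; maximin = -1.
Column maxima: X → 2, Y → 2; minimax = 2.
-1 ≠ 2, so there is no saddle point; optimal play is mixed.
Let General R play T with probability p. Expected payoff against X: (-1)p + 2(1−p) = −3p + 2; against Y: 2p + (-4)(1−p) = 6p − 4.
Setting these equal: −3p + 2 = 6p − 4 ⇒ −9p = -6 ⇒ p = 2/3, and the value is (-3)·(2/3) + 2 = 0.
For General C: with q = P(X), equating T's and B's payoffs gives −3q + 2 = 6q − 4 ⇒ q = 2/3.

0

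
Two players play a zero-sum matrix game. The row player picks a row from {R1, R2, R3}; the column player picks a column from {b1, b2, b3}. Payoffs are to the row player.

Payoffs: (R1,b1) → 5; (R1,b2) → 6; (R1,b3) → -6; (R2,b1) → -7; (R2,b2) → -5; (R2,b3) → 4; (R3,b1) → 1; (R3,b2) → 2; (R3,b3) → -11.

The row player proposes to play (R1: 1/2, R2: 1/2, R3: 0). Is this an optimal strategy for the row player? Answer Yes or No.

Yes

Against b1 this mix gives (1/2)·5 + (1/2)·(-7) = -1.
Against b2 this mix gives (1/2)·6 + (1/2)·(-5) = 1/2.
Against b3 this mix gives (1/2)·(-6) + (1/2)·4 = -1.
All of the column player's active replies (b1, b3) yield -1, and no column does worse for the row player. The mix makes the column player indifferent and guarantees -1, so it is optimal.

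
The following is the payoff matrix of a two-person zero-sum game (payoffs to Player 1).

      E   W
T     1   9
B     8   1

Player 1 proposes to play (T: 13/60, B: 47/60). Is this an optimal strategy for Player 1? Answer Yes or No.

No

Against E this mix gives (13/60)·1 + (47/60)·8 = 389/60.
Against W this mix gives (13/60)·9 + (47/60)·1 = 41/15.
Player 2 will play W, holding Player 1 to 41/15. Shifting weight toward the row that does better against W would raise this floor (the equalizing mix achieves 71/15 against both W and E), so the proposed strategy is not optimal.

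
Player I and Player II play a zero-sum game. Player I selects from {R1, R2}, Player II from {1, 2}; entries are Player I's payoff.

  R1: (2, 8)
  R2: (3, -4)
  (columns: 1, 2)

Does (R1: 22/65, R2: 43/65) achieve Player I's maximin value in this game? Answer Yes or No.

Against 1 this mix gives (22/65)·2 + (43/65)·3 = 173/65.
Against 2 this mix gives (22/65)·8 + (43/65)·(-4) = 4/65.
Player II will play 2, holding Player I to 4/65. Shifting weight toward the row that does better against 2 would raise this floor (the equalizing mix achieves 32/13 against both 2 and 1), so the proposed strategy is not optimal.

No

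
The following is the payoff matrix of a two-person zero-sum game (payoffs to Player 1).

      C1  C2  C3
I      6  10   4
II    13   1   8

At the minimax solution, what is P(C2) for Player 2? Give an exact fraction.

4/13

Row minima: I → 4, II → 1; maximin = 4.
Column maxima: C1 → 13, C2 → 10, C3 → 8; minimax = 8.
4 ≠ 8, so there is no saddle point; optimal play is mixed.
C1 is strictly dominated by C3 (it gives Player 1 strictly more in every row), so Player 2 never plays it.
On the remaining 2×2 (I, II vs C2, C3):
Let Player 1 play I with probability p. Expected payoff against C2: 10p + 1(1−p) = 9p + 1; against C3: 4p + 8(1−p) = −4p + 8.
Setting these equal: 9p + 1 = −4p + 8 ⇒ 13p = 7 ⇒ p = 7/13, and the value is (9)·(7/13) + 1 = 76/13.
For Player 2: with q = P(C2), equating I's and II's payoffs gives 6q + 4 = −7q + 8 ⇒ q = 4/13.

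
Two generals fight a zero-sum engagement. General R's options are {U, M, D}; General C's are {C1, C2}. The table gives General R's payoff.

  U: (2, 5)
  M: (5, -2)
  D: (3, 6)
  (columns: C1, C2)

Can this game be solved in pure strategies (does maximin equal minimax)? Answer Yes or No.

Row minima: U → 2, M → -2, D → 3; maximin = 3.
Column maxima: C1 → 5, C2 → 6; minimax = 5.
3 ≠ 5, so no pure-strategy equilibrium exists.

No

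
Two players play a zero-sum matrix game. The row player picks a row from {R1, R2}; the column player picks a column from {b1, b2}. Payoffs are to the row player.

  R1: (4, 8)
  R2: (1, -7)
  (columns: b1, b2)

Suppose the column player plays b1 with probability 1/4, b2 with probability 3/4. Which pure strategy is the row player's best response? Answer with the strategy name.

R1

Expected payoff of R1: (1/4)·4 + (3/4)·8 = 7.
Expected payoff of R2: (1/4)·1 + (3/4)·(-7) = -5.
The largest is 7, so the row player's best response is R1.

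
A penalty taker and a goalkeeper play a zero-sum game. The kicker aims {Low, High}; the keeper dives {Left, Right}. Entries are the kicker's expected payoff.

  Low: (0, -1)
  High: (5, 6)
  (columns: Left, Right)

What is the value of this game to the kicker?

Row minima: Low → -1, High → 5; maximin = 5.
Column maxima: Left → 5, Right → 6; minimax = 5.
Since maximin = minimax = 5, there is a saddle point and the value is 5.

5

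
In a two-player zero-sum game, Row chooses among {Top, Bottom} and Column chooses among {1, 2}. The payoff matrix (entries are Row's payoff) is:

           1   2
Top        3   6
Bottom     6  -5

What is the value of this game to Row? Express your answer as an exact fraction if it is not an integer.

Row minima: Top → 3, Bottom → -5; maximin = 3.
Column maxima: 1 → 6, 2 → 6; minimax = 6.
3 ≠ 6, so there is no saddle point; optimal play is mixed.
Let Row play Top with probability p. Expected payoff against 1: 3p + 6(1−p) = −3p + 6; against 2: 6p + (-5)(1−p) = 11p − 5.
Setting these equal: −3p + 6 = 11p − 5 ⇒ −14p = -11 ⇒ p = 11/14, and the value is (-3)·(11/14) + 6 = 51/14.
For Column: with q = P(1), equating Top's and Bottom's payoffs gives −3q + 6 = 11q − 5 ⇒ q = 11/14.

51/14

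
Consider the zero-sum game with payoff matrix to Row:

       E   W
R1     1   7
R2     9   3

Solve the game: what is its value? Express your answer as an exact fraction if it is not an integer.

Row minima: R1 → 1, R2 → 3; maximin = 3.
Column maxima: E → 9, W → 7; minimax = 7.
3 ≠ 7, so there is no saddle point; optimal play is mixed.
Let Row play R1 with probability p. Expected payoff against E: 1p + 9(1−p) = −8p + 9; against W: 7p + 3(1−p) = 4p + 3.
Setting these equal: −8p + 9 = 4p + 3 ⇒ −12p = -6 ⇒ p = 1/2, and the value is (-8)·(1/2) + 9 = 5.
For Column: with q = P(E), equating R1's and R2's payoffs gives −6q + 7 = 6q + 3 ⇒ q = 1/3.

5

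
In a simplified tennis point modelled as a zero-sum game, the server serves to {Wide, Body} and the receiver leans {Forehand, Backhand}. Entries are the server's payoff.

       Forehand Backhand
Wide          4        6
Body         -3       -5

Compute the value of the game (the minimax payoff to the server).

4

Row minima: Wide → 4, Body → -5; maximin = 4.
Column maxima: Forehand → 4, Backhand → 6; minimax = 4.
Since maximin = minimax = 4, there is a saddle point and the value is 4.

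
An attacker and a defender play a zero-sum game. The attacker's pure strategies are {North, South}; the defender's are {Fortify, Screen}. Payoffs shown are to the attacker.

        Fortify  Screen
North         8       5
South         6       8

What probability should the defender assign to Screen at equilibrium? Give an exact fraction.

Row minima: North → 5, South → 6; maximin = 6.
Column maxima: Fortify → 8, Screen → 8; minimax = 8.
6 ≠ 8, so there is no saddle point; optimal play is mixed.
Let the attacker play North with probability p. Expected payoff against Fortify: 8p + 6(1−p) = 2p + 6; against Screen: 5p + 8(1−p) = −3p + 8.
Setting these equal: 2p + 6 = −3p + 8 ⇒ 5p = 2 ⇒ p = 2/5, and the value is (2)·(2/5) + 6 = 34/5.
For the defender: with q = P(Fortify), equating North's and South's payoffs gives 3q + 5 = −2q + 8 ⇒ q = 3/5.

2/5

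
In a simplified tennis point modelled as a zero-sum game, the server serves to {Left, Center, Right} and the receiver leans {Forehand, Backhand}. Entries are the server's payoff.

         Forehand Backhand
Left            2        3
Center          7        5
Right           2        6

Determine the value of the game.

16/3

Row minima: Left → 2, Center → 5, Right → 2; maximin = 5.
Column maxima: Forehand → 7, Backhand → 6; minimax = 6.
5 ≠ 6, so there is no saddle point; optimal play is mixed.
Left is strictly dominated by Center, so the server never plays it.
On the remaining 2×2 (Center, Right vs Forehand, Backhand):
Let the server play Center with probability p. Expected payoff against Forehand: 7p + 2(1−p) = 5p + 2; against Backhand: 5p + 6(1−p) = −p + 6.
Setting these equal: 5p + 2 = −p + 6 ⇒ 6p = 4 ⇒ p = 2/3, and the value is (5)·(2/3) + 2 = 16/3.
For the receiver: with q = P(Forehand), equating Center's and Right's payoffs gives 2q + 5 = −4q + 6 ⇒ q = 1/6.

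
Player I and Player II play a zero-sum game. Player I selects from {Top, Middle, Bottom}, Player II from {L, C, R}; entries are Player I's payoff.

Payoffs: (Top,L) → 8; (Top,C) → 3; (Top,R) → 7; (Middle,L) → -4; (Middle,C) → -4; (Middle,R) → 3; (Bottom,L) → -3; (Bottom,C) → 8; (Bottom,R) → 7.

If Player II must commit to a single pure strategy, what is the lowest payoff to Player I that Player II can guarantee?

Column maxima: L → 8, C → 8, R → 7.
The smallest of these is 7.

7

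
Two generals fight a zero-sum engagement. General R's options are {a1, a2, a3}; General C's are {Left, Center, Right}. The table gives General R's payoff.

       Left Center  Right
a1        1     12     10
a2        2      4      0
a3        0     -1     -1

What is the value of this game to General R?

20/11

Row minima: a1 → 1, a2 → 0, a3 → -1; maximin = 1.
Column maxima: Left → 2, Center → 12, Right → 10; minimax = 2.
1 ≠ 2, so there is no saddle point; optimal play is mixed.
a3 is strictly dominated by a1, so General R never plays it.
With a3 eliminated, Center is strictly dominated by Left (it gives General R strictly more in every remaining row), so General C never plays it.
On the remaining 2×2 (a1, a2 vs Left, Right):
Let General R play a1 with probability p. Expected payoff against Left: 1p + 2(1−p) = −p + 2; against Right: 10p + 0(1−p) = 10p.
Setting these equal: −p + 2 = 10p ⇒ −11p = -2 ⇒ p = 2/11, and the value is (-1)·(2/11) + 2 = 20/11.
For General C: with q = P(Left), equating a1's and a2's payoffs gives −9q + 10 = 2q ⇒ q = 10/11.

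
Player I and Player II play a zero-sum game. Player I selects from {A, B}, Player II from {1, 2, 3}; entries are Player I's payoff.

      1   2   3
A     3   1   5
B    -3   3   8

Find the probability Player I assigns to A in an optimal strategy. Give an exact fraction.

3/4

Row minima: A → 1, B → -3; maximin = 1.
Column maxima: 1 → 3, 2 → 3, 3 → 8; minimax = 3.
1 ≠ 3, so there is no saddle point; optimal play is mixed.
3 is strictly dominated by 1 (it gives Player I strictly more in every row), so Player II never plays it.
On the remaining 2×2 (A, B vs 1, 2):
Let Player I play A with probability p. Expected payoff against 1: 3p + (-3)(1−p) = 6p − 3; against 2: 1p + 3(1−p) = −2p + 3.
Setting these equal: 6p − 3 = −2p + 3 ⇒ 8p = 6 ⇒ p = 3/4, and the value is (6)·(3/4) − 3 = 3/2.
For Player II: with q = P(1), equating A's and B's payoffs gives 2q + 1 = −6q + 3 ⇒ q = 1/4.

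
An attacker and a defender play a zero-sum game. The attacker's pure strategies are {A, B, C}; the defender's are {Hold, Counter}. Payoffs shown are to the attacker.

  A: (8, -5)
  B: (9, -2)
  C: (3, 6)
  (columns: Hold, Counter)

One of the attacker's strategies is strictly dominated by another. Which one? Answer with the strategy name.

B gives a strictly higher payoff than A against every column: 9 > 8, -2 > -5.
So A is strictly dominated and the attacker never plays it.

A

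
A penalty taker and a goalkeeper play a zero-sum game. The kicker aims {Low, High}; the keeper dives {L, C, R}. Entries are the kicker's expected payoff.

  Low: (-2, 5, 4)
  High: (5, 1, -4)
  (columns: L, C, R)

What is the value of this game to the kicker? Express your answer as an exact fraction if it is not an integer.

4/5

Row minima: Low → -2, High → -4; maximin = -2.
Column maxima: L → 5, C → 5, R → 4; minimax = 4.
-2 ≠ 4, so there is no saddle point; optimal play is mixed.
C is strictly dominated by R (it gives the kicker strictly more in every row), so the keeper never plays it.
On the remaining 2×2 (Low, High vs L, R):
Let the kicker play Low with probability p. Expected payoff against L: (-2)p + 5(1−p) = −7p + 5; against R: 4p + (-4)(1−p) = 8p − 4.
Setting these equal: −7p + 5 = 8p − 4 ⇒ −15p = -9 ⇒ p = 3/5, and the value is (-7)·(3/5) + 5 = 4/5.
For the keeper: with q = P(L), equating Low's and High's payoffs gives −6q + 4 = 9q − 4 ⇒ q = 8/15.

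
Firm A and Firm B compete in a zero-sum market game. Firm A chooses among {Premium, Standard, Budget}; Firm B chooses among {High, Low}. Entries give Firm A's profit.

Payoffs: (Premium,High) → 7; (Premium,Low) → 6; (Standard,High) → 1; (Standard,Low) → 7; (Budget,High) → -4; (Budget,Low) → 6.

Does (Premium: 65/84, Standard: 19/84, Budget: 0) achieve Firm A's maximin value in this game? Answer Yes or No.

Against High this mix gives (65/84)·7 + (19/84)·1 = 79/14.
Against Low this mix gives (65/84)·6 + (19/84)·7 = 523/84.
Firm B will play High, holding Firm A to 79/14. Shifting weight toward the row that does better against High would raise this floor (the equalizing mix achieves 43/7 against both High and Low), so the proposed strategy is not optimal.

No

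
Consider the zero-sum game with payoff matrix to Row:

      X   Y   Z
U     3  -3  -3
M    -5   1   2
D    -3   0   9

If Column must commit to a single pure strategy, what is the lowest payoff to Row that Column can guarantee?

Column maxima: X → 3, Y → 1, Z → 9.
The smallest of these is 1.

1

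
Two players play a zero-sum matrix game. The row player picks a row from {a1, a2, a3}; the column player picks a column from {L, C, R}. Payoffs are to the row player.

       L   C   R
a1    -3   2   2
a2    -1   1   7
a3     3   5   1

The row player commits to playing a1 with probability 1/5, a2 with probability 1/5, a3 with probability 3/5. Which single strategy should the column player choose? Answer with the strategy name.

If the column player plays L, the row player's expected payoff is (1/5)·(-3) + (1/5)·(-1) + (3/5)·3 = 1.
If the column player plays C, the row player's expected payoff is (1/5)·2 + (1/5)·1 + (3/5)·5 = 18/5.
If the column player plays R, the row player's expected payoff is (1/5)·2 + (1/5)·7 + (3/5)·1 = 12/5.
The column player minimizes the row player's payoff; the smallest is 1, so the best response is L.

L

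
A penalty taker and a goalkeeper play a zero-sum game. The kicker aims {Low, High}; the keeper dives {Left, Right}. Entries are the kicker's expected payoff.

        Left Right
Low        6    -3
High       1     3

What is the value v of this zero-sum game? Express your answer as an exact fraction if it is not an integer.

Row minima: Low → -3, High → 1; maximin = 1.
Column maxima: Left → 6, Right → 3; minimax = 3.
1 ≠ 3, so there is no saddle point; optimal play is mixed.
Let the kicker play Low with probability p. Expected payoff against Left: 6p + 1(1−p) = 5p + 1; against Right: (-3)p + 3(1−p) = −6p + 3.
Setting these equal: 5p + 1 = −6p + 3 ⇒ 11p = 2 ⇒ p = 2/11, and the value is (5)·(2/11) + 1 = 21/11.
For the keeper: with q = P(Left), equating Low's and High's payoffs gives 9q − 3 = −2q + 3 ⇒ q = 6/11.

21/11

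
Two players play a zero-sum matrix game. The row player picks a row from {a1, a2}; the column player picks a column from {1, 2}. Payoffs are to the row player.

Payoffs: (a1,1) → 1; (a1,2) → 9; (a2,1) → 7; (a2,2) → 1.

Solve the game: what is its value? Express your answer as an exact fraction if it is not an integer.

31/7

Row minima: a1 → 1, a2 → 1; maximin = 1.
Column maxima: 1 → 7, 2 → 9; minimax = 7.
1 ≠ 7, so there is no saddle point; optimal play is mixed.
Let the row player play a1 with probability p. Expected payoff against 1: 1p + 7(1−p) = −6p + 7; against 2: 9p + 1(1−p) = 8p + 1.
Setting these equal: −6p + 7 = 8p + 1 ⇒ −14p = -6 ⇒ p = 3/7, and the value is (-6)·(3/7) + 7 = 31/7.
For the column player: with q = P(1), equating a1's and a2's payoffs gives −8q + 9 = 6q + 1 ⇒ q = 4/7.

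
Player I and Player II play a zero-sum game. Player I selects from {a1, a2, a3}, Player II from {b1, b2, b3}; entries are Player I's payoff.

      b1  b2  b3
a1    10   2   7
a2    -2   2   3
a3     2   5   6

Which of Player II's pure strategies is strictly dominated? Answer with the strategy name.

b2 holds Player I's payoff strictly below b3 in every row: 2 < 7, 2 < 3, 5 < 6.
So b3 is strictly dominated for Player II.

b3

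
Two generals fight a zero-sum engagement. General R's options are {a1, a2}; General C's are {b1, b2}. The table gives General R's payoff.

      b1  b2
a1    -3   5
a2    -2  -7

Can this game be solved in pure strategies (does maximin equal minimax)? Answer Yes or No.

No

Row minima: a1 → -3, a2 → -7; maximin = -3.
Column maxima: b1 → -2, b2 → 5; minimax = -2.
-3 ≠ -2, so no pure-strategy equilibrium exists.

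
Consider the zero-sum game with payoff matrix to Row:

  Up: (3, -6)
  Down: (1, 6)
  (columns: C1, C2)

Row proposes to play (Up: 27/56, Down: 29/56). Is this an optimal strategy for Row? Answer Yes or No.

No

Against C1 this mix gives (27/56)·3 + (29/56)·1 = 55/28.
Against C2 this mix gives (27/56)·(-6) + (29/56)·6 = 3/14.
Column will play C2, holding Row to 3/14. Shifting weight toward the row that does better against C2 would raise this floor (the equalizing mix achieves 12/7 against both C2 and C1), so the proposed strategy is not optimal.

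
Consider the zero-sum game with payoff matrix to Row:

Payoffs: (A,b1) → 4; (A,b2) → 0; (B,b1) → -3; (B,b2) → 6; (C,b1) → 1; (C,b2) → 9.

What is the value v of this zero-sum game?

Row minima: A → 0, B → -3, C → 1; maximin = 1.
Column maxima: b1 → 4, b2 → 9; minimax = 4.
1 ≠ 4, so there is no saddle point; optimal play is mixed.
B is strictly dominated by C, so Row never plays it.
On the remaining 2×2 (A, C vs b1, b2):
Let Row play A with probability p. Expected payoff against b1: 4p + 1(1−p) = 3p + 1; against b2: 0p + 9(1−p) = −9p + 9.
Setting these equal: 3p + 1 = −9p + 9 ⇒ 12p = 8 ⇒ p = 2/3, and the value is (3)·(2/3) + 1 = 3.
For Column: with q = P(b1), equating A's and C's payoffs gives 4q = −8q + 9 ⇒ q = 3/4.

3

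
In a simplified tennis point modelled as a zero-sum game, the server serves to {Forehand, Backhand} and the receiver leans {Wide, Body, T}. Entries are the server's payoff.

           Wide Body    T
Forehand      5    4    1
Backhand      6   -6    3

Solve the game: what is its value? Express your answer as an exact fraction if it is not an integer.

Row minima: Forehand → 1, Backhand → -6; maximin = 1.
Column maxima: Wide → 6, Body → 4, T → 3; minimax = 3.
1 ≠ 3, so there is no saddle point; optimal play is mixed.
Wide is strictly dominated by Body (it gives the server strictly more in every row), so the receiver never plays it.
On the remaining 2×2 (Forehand, Backhand vs Body, T):
Let the server play Forehand with probability p. Expected payoff against Body: 4p + (-6)(1−p) = 10p − 6; against T: 1p + 3(1−p) = −2p + 3.
Setting these equal: 10p − 6 = −2p + 3 ⇒ 12p = 9 ⇒ p = 3/4, and the value is (10)·(3/4) − 6 = 3/2.
For the receiver: with q = P(Body), equating Forehand's and Backhand's payoffs gives 3q + 1 = −9q + 3 ⇒ q = 1/6.

3/2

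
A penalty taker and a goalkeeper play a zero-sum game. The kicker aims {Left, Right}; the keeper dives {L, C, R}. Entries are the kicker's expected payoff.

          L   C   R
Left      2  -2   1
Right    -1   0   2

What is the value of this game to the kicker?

Row minima: Left → -2, Right → -1; maximin = -1.
Column maxima: L → 2, C → 0, R → 2; minimax = 0.
-1 ≠ 0, so there is no saddle point; optimal play is mixed.
R is strictly dominated by C (it gives the kicker strictly more in every row), so the keeper never plays it.
On the remaining 2×2 (Left, Right vs L, C):
Let the kicker play Left with probability p. Expected payoff against L: 2p + (-1)(1−p) = 3p − 1; against C: (-2)p + 0(1−p) = −2p.
Setting these equal: 3p − 1 = −2p ⇒ 5p = 1 ⇒ p = 1/5, and the value is (3)·(1/5) − 1 = -2/5.
For the keeper: with q = P(L), equating Left's and Right's payoffs gives 4q − 2 = −q ⇒ q = 2/5.

-2/5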